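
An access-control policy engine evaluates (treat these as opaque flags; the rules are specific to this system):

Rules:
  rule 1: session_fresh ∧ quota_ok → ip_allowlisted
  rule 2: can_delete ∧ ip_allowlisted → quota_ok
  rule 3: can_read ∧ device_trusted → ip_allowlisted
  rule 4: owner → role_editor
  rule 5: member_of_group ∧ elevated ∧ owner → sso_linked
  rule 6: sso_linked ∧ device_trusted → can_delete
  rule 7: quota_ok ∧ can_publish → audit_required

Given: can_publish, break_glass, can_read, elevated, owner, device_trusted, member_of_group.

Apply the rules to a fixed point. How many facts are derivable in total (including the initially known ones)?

Round 1: rule 3 [can_read ∧ device_trusted → ip_allowlisted]; rule 4 [owner → role_editor]; rule 5 [member_of_group ∧ elevated ∧ owner → sso_linked]. Adds ip_allowlisted, role_editor, sso_linked.
Round 2: rule 6 [sso_linked ∧ device_trusted → can_delete]. Adds can_delete.
Round 3: rule 2 [can_delete ∧ ip_allowlisted → quota_ok]. Adds quota_ok.
Round 4: rule 7 [quota_ok ∧ can_publish → audit_required]. Adds audit_required.
Closure: {audit_required, break_glass, can_delete, can_publish, can_read, device_trusted, elevated, ip_allowlisted, member_of_group, owner, quota_ok, role_editor, sso_linked} — 13 facts.

13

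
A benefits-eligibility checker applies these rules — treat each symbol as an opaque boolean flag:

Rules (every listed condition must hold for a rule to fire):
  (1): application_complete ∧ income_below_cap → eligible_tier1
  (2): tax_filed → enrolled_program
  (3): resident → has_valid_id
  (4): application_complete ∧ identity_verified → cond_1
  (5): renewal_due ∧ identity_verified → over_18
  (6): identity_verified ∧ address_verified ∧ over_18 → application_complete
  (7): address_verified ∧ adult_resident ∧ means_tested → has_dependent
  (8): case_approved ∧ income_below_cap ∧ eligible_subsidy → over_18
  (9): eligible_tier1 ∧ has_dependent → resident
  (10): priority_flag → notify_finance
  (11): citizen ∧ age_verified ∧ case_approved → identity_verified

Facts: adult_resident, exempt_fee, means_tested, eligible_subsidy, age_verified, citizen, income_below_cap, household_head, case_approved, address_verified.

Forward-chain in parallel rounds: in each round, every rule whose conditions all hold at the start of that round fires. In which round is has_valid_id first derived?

Round 1 fires (7), (8), (11), giving has_dependent, over_18, identity_verified.
Round 2 fires (6), giving application_complete.
Round 3 fires (1), (4), giving eligible_tier1, cond_1.
Round 4 fires (9), giving resident.
Round 5 fires (3), giving has_valid_id.
has_valid_id first appears in round 5.

5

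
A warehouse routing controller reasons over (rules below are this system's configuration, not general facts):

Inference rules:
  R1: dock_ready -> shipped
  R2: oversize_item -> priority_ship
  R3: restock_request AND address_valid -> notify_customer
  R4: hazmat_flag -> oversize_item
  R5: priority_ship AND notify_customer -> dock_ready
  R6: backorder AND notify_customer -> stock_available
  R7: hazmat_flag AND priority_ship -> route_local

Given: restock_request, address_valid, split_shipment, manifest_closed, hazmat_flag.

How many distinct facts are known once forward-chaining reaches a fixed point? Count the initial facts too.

11

Round 1 fires R3, R4, giving notify_customer, oversize_item.
Round 2 fires R2, giving priority_ship.
Round 3 fires R5, R7, giving dock_ready, route_local.
Round 4 fires R1, giving shipped.
Closure: {address_valid, dock_ready, hazmat_flag, manifest_closed, notify_customer, oversize_item, priority_ship, restock_request, route_local, shipped, split_shipment} — 11 facts.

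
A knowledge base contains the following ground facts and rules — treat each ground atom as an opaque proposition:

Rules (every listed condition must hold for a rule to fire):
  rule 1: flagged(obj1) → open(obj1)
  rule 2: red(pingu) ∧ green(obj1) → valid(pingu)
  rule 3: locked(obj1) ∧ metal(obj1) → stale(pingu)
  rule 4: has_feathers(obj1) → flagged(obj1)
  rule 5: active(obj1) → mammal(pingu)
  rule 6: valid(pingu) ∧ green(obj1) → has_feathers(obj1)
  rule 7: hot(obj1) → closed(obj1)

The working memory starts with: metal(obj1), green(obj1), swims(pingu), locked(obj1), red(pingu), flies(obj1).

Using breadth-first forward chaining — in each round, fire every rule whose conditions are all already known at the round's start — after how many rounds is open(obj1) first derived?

Round 1: rule 2 [red(pingu) ∧ green(obj1) → valid(pingu)]; rule 3 [locked(obj1) ∧ metal(obj1) → stale(pingu)]. New: valid(pingu), stale(pingu).
Round 2: rule 6 [valid(pingu) ∧ green(obj1) → has_feathers(obj1)]. New: has_feathers(obj1).
Round 3: rule 4 [has_feathers(obj1) → flagged(obj1)]. New: flagged(obj1).
Round 4: rule 1 [flagged(obj1) → open(obj1)]. New: open(obj1).
open(obj1) first appears in round 4.

4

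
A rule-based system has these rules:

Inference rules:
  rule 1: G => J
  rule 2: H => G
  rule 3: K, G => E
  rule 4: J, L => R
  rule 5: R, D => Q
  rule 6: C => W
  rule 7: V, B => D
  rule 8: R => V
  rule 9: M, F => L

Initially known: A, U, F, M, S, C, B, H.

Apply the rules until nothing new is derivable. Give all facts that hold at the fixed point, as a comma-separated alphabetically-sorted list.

A, B, C, D, F, G, H, J, L, M, Q, R, S, U, V, W

Round 1: rule 2 [H => G]; rule 6 [C => W]; rule 9 [M, F => L]. New: G, W, L.
Round 2: rule 1 [G => J]. New: J.
Round 3: rule 4 [J, L => R]. New: R.
Round 4: rule 8 [R => V]. New: V.
Round 5: rule 7 [V, B => D]. New: D.
Round 6: rule 5 [R, D => Q]. New: Q.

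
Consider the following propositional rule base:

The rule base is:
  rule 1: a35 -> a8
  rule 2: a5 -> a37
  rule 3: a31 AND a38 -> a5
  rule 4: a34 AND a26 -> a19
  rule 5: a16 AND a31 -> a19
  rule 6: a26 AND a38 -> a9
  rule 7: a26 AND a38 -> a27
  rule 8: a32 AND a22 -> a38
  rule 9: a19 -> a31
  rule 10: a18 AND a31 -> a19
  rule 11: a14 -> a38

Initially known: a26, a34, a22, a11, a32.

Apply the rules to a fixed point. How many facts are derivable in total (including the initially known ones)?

[1] rule 4 [a34 AND a26 -> a19]; rule 8 [a32 AND a22 -> a38]. ⇒ new: a19, a38.
[2] rule 6 [a26 AND a38 -> a9]; rule 7 [a26 AND a38 -> a27]; rule 9 [a19 -> a31]. ⇒ new: a9, a27, a31.
[3] rule 3 [a31 AND a38 -> a5]. ⇒ new: a5.
[4] rule 2 [a5 -> a37]. ⇒ new: a37.
Closure: {a11, a19, a22, a26, a27, a31, a32, a34, a37, a38, a5, a9} — 12 facts.

12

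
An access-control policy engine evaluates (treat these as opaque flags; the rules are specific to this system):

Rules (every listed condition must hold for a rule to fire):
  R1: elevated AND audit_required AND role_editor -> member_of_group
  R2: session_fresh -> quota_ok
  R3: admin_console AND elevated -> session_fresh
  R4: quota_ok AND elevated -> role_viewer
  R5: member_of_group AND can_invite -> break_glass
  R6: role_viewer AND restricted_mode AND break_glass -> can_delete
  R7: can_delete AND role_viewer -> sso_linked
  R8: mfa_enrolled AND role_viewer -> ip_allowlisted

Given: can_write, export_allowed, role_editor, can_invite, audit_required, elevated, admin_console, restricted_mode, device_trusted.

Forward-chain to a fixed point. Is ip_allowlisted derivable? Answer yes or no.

no

[1] R1 [elevated AND audit_required AND role_editor -> member_of_group]; R3 [admin_console AND elevated -> session_fresh]. ⇒ new: member_of_group, session_fresh.
[2] R2 [session_fresh -> quota_ok]; R5 [member_of_group AND can_invite -> break_glass]. ⇒ new: quota_ok, break_glass.
[3] R4 [quota_ok AND elevated -> role_viewer]. ⇒ new: role_viewer.
[4] R6 [role_viewer AND restricted_mode AND break_glass -> can_delete]. ⇒ new: can_delete.
[5] R7 [can_delete AND role_viewer -> sso_linked]. ⇒ new: sso_linked.
Fixed point reached. ip_allowlisted is concluded only by R8; R8 needs mfa_enrolled (never derived).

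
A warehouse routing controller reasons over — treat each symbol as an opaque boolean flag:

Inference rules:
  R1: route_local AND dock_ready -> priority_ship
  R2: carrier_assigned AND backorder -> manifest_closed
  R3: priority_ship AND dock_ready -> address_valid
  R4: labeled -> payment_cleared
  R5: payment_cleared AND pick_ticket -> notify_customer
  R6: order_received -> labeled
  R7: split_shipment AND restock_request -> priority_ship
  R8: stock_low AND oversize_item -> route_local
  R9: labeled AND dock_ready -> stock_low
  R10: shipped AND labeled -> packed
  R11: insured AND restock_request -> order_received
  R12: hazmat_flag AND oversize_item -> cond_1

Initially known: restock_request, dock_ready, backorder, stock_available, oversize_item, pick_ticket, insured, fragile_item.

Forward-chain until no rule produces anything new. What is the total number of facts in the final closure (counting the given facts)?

Round 1: R11 [insured AND restock_request -> order_received]. Adds order_received.
Round 2: R6 [order_received -> labeled]. Adds labeled.
Round 3: R4 [labeled -> payment_cleared]; R9 [labeled AND dock_ready -> stock_low]. Adds payment_cleared, stock_low.
Round 4: R5 [payment_cleared AND pick_ticket -> notify_customer]; R8 [stock_low AND oversize_item -> route_local]. Adds notify_customer, route_local.
Round 5: R1 [route_local AND dock_ready -> priority_ship]. Adds priority_ship.
Round 6: R3 [priority_ship AND dock_ready -> address_valid]. Adds address_valid.
Closure: {address_valid, backorder, dock_ready, fragile_item, insured, labeled, notify_customer, order_received, oversize_item, payment_cleared, pick_ticket, priority_ship, restock_request, route_local, stock_available, stock_low} — 16 facts.

16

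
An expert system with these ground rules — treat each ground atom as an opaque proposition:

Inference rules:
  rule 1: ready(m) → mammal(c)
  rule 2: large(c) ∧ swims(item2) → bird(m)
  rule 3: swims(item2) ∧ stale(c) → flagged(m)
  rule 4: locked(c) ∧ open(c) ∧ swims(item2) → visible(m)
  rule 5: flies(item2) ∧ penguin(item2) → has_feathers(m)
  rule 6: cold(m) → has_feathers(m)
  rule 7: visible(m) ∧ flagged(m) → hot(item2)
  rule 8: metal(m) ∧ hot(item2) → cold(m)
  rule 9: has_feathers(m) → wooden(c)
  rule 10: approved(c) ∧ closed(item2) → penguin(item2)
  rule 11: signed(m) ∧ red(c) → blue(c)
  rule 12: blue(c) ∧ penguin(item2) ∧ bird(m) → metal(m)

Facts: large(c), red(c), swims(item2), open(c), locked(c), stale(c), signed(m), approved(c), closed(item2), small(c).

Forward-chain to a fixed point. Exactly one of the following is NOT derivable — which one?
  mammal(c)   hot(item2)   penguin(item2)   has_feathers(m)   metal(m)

mammal(c)

[1] rule 2 [large(c) ∧ swims(item2) → bird(m)]; rule 3 [swims(item2) ∧ stale(c) → flagged(m)]; rule 4 [locked(c) ∧ open(c) ∧ swims(item2) → visible(m)]; rule 10 [approved(c) ∧ closed(item2) → penguin(item2)]; rule 11 [signed(m) ∧ red(c) → blue(c)]. ⇒ new: bird(m), flagged(m), visible(m), penguin(item2), blue(c).
[2] rule 7 [visible(m) ∧ flagged(m) → hot(item2)]; rule 12 [blue(c) ∧ penguin(item2) ∧ bird(m) → metal(m)]. ⇒ new: hot(item2), metal(m).
[3] rule 8 [metal(m) ∧ hot(item2) → cold(m)]. ⇒ new: cold(m).
[4] rule 6 [cold(m) → has_feathers(m)]. ⇒ new: has_feathers(m).
[5] rule 9 [has_feathers(m) → wooden(c)]. ⇒ new: wooden(c).
Derived: hot(item2) (round 2), has_feathers(m) (round 4), penguin(item2) (round 1), metal(m) (round 2). mammal(c) never appears in any round.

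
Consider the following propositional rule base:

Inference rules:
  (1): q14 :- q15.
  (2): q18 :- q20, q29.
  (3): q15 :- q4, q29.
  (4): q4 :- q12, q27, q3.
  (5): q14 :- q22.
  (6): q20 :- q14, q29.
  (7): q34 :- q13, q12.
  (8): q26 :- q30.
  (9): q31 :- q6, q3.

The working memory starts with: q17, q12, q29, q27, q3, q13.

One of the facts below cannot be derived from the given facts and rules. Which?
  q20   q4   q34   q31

Round 1 fires (4), (7), giving q4, q34.
Round 2 fires (3), giving q15.
Round 3 fires (1), giving q14.
Round 4 fires (6), giving q20.
Round 5 fires (2), giving q18.
Derived: q34 (round 1), q4 (round 1), q20 (round 4). q31 never appears in any round.

q31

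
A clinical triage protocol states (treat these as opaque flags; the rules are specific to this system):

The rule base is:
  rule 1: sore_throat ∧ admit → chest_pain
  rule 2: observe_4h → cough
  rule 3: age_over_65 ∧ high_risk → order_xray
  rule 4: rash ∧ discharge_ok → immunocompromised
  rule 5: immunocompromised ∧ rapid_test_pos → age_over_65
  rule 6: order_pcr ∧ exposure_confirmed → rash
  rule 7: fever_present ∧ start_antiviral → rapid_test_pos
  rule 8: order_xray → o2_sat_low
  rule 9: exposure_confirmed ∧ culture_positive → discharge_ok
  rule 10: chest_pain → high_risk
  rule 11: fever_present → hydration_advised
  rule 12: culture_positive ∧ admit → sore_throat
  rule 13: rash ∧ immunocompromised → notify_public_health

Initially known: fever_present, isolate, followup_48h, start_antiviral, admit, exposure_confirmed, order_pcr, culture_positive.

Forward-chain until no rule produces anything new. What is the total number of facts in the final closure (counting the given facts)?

20

Round 1 — rule 6, rule 7, rule 9, rule 11, rule 12, derive rash, rapid_test_pos, discharge_ok, hydration_advised, sore_throat.
Round 2 — rule 1, rule 4, derive chest_pain, immunocompromised.
Round 3 — rule 5, rule 10, rule 13, derive age_over_65, high_risk, notify_public_health.
Round 4 — rule 3, derive order_xray.
Round 5 — rule 8, derive o2_sat_low.
Closure: {admit, age_over_65, chest_pain, culture_positive, discharge_ok, exposure_confirmed, fever_present, followup_48h, high_risk, hydration_advised, immunocompromised, isolate, notify_public_health, o2_sat_low, order_pcr, order_xray, rapid_test_pos, rash, sore_throat, start_antiviral} — 20 facts.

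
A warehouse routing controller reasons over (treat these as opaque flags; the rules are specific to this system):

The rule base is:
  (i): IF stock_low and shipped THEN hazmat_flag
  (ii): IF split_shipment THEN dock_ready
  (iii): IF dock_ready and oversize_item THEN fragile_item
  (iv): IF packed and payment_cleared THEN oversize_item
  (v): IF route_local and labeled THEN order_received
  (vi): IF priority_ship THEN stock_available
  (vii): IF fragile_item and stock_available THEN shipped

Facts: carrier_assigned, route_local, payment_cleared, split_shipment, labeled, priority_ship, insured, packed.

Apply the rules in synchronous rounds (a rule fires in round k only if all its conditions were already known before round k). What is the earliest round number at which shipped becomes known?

Round 1: (ii) [IF split_shipment THEN dock_ready]; (iv) [IF packed and payment_cleared THEN oversize_item]; (v) [IF route_local and labeled THEN order_received]; (vi) [IF priority_ship THEN stock_available]. New: dock_ready, oversize_item, order_received, stock_available.
Round 2: (iii) [IF dock_ready and oversize_item THEN fragile_item]. New: fragile_item.
Round 3: (vii) [IF fragile_item and stock_available THEN shipped]. New: shipped.
shipped first appears in round 3.

3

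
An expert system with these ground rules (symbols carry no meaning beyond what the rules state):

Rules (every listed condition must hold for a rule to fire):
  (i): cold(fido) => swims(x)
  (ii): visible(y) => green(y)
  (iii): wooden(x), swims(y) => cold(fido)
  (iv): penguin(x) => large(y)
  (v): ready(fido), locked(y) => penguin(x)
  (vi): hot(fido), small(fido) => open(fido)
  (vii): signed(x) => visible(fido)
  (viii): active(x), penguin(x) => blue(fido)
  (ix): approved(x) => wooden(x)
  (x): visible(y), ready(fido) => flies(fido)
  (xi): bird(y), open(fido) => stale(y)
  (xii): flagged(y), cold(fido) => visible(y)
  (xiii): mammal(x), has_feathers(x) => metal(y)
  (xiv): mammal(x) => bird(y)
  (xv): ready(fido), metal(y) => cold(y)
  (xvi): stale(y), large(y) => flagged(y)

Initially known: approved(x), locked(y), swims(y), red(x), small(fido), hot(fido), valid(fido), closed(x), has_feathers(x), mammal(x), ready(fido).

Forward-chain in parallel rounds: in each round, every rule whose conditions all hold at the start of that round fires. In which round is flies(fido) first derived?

[1] (v) [ready(fido), locked(y) => penguin(x)]; (vi) [hot(fido), small(fido) => open(fido)]; (ix) [approved(x) => wooden(x)]; (xiii) [mammal(x), has_feathers(x) => metal(y)]; (xiv) [mammal(x) => bird(y)]. ⇒ new: penguin(x), open(fido), wooden(x), metal(y), bird(y).
[2] (iii) [wooden(x), swims(y) => cold(fido)]; (iv) [penguin(x) => large(y)]; (xi) [bird(y), open(fido) => stale(y)]; (xv) [ready(fido), metal(y) => cold(y)]. ⇒ new: cold(fido), large(y), stale(y), cold(y).
[3] (i) [cold(fido) => swims(x)]; (xvi) [stale(y), large(y) => flagged(y)]. ⇒ new: swims(x), flagged(y).
[4] (xii) [flagged(y), cold(fido) => visible(y)]. ⇒ new: visible(y).
[5] (ii) [visible(y) => green(y)]; (x) [visible(y), ready(fido) => flies(fido)]. ⇒ new: green(y), flies(fido).
flies(fido) first appears in round 5.

5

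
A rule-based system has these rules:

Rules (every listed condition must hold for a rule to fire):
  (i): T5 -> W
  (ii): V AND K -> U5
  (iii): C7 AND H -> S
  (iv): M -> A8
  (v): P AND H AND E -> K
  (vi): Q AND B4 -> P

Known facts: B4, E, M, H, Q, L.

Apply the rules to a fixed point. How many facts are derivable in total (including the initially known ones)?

9

Round 1 fires (iv), (vi), giving A8, P.
Round 2 fires (v), giving K.
Closure: {A8, B4, E, H, K, L, M, P, Q} — 9 facts.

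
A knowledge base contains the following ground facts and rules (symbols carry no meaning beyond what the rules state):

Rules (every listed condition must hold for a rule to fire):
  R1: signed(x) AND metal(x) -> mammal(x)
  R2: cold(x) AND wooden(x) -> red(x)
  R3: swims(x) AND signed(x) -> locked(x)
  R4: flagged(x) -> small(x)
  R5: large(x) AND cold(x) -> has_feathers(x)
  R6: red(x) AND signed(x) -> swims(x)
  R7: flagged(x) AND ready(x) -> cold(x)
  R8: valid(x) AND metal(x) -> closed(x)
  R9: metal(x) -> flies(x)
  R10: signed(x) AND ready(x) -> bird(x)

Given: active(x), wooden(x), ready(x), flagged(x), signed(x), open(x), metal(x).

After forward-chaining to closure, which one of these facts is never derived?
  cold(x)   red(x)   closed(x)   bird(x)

Round 1: R1 [signed(x) AND metal(x) -> mammal(x)]; R4 [flagged(x) -> small(x)]; R7 [flagged(x) AND ready(x) -> cold(x)]; R9 [metal(x) -> flies(x)]; R10 [signed(x) AND ready(x) -> bird(x)]. Adds mammal(x), small(x), cold(x), flies(x), bird(x).
Round 2: R2 [cold(x) AND wooden(x) -> red(x)]. Adds red(x).
Round 3: R6 [red(x) AND signed(x) -> swims(x)]. Adds swims(x).
Round 4: R3 [swims(x) AND signed(x) -> locked(x)]. Adds locked(x).
Derived: cold(x) (round 1), bird(x) (round 1), red(x) (round 2). closed(x) never appears in any round.

closed(x)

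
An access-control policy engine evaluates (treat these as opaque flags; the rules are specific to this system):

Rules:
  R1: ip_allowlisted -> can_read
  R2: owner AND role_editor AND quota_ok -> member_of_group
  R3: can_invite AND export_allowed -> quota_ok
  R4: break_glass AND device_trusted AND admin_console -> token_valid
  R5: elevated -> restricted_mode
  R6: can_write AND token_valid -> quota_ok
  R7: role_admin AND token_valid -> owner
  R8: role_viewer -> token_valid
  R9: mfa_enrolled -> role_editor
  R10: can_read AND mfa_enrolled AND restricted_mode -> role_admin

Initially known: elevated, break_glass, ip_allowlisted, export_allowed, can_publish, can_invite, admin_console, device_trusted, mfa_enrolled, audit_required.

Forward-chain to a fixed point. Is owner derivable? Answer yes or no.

Round 1: R1 [ip_allowlisted -> can_read]; R3 [can_invite AND export_allowed -> quota_ok]; R4 [break_glass AND device_trusted AND admin_console -> token_valid]; R5 [elevated -> restricted_mode]; R9 [mfa_enrolled -> role_editor]. Adds can_read, quota_ok, token_valid, restricted_mode, role_editor.
Round 2: R10 [can_read AND mfa_enrolled AND restricted_mode -> role_admin]. Adds role_admin.
Round 3: R7 [role_admin AND token_valid -> owner]. Adds owner.
Round 4: R2 [owner AND role_editor AND quota_ok -> member_of_group]. Adds member_of_group.
owner appears in round 3, so it is derivable.

yes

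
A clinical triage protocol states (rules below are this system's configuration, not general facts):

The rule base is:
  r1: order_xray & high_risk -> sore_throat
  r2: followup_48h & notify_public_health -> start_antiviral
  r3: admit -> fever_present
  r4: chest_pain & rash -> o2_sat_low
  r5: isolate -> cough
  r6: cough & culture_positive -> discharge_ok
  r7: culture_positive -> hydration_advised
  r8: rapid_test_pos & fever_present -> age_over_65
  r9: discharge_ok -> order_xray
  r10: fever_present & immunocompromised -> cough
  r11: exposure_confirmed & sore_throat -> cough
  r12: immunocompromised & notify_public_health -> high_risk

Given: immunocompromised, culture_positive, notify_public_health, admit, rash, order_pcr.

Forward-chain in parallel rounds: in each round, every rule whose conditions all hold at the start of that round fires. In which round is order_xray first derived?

Round 1 — r3, r7, r12, derive fever_present, hydration_advised, high_risk.
Round 2 — r10, derive cough.
Round 3 — r6, derive discharge_ok.
Round 4 — r9, derive order_xray.
order_xray first appears in round 4.

4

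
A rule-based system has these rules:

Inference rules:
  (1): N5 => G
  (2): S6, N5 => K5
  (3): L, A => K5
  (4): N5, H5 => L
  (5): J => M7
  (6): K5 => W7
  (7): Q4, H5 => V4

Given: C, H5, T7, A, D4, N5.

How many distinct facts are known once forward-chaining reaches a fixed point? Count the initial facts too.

10

Round 1 — (1), (4), derive G, L.
Round 2 — (3), derive K5.
Round 3 — (6), derive W7.
Closure: {A, C, D4, G, H5, K5, L, N5, T7, W7} — 10 facts.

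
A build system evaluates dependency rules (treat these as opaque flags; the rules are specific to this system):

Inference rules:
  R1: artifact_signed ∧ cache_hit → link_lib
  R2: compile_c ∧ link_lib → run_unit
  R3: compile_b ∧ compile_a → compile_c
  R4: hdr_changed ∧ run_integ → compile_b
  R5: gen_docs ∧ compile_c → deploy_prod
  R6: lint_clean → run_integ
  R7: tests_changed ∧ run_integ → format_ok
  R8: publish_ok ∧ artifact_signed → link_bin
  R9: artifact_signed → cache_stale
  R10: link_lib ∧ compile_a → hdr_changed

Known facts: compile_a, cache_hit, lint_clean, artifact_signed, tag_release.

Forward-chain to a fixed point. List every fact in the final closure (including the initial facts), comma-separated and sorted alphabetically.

artifact_signed, cache_hit, cache_stale, compile_a, compile_b, compile_c, hdr_changed, link_lib, lint_clean, run_integ, run_unit, tag_release

Round 1: R1 [artifact_signed ∧ cache_hit → link_lib]; R6 [lint_clean → run_integ]; R9 [artifact_signed → cache_stale]. Adds link_lib, run_integ, cache_stale.
Round 2: R10 [link_lib ∧ compile_a → hdr_changed]. Adds hdr_changed.
Round 3: R4 [hdr_changed ∧ run_integ → compile_b]. Adds compile_b.
Round 4: R3 [compile_b ∧ compile_a → compile_c]. Adds compile_c.
Round 5: R2 [compile_c ∧ link_lib → run_unit]. Adds run_unit.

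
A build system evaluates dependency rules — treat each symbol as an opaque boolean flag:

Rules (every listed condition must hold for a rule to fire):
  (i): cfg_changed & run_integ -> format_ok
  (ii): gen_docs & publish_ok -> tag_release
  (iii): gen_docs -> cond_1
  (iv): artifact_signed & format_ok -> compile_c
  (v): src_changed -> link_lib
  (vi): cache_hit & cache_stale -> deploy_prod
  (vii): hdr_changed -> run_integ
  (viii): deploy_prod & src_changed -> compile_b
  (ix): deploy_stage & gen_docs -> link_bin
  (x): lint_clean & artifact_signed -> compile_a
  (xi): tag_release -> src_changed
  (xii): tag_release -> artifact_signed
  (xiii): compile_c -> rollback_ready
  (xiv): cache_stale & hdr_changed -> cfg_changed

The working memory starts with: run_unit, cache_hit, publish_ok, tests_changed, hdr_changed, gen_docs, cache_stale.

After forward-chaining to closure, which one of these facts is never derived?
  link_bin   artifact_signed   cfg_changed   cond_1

link_bin

[1] (ii) [gen_docs & publish_ok -> tag_release]; (iii) [gen_docs -> cond_1]; (vi) [cache_hit & cache_stale -> deploy_prod]; (vii) [hdr_changed -> run_integ]; (xiv) [cache_stale & hdr_changed -> cfg_changed]. ⇒ new: tag_release, cond_1, deploy_prod, run_integ, cfg_changed.
[2] (i) [cfg_changed & run_integ -> format_ok]; (xi) [tag_release -> src_changed]; (xii) [tag_release -> artifact_signed]. ⇒ new: format_ok, src_changed, artifact_signed.
[3] (iv) [artifact_signed & format_ok -> compile_c]; (v) [src_changed -> link_lib]; (viii) [deploy_prod & src_changed -> compile_b]. ⇒ new: compile_c, link_lib, compile_b.
[4] (xiii) [compile_c -> rollback_ready]. ⇒ new: rollback_ready.
Derived: cond_1 (round 1), cfg_changed (round 1), artifact_signed (round 2). link_bin never appears in any round.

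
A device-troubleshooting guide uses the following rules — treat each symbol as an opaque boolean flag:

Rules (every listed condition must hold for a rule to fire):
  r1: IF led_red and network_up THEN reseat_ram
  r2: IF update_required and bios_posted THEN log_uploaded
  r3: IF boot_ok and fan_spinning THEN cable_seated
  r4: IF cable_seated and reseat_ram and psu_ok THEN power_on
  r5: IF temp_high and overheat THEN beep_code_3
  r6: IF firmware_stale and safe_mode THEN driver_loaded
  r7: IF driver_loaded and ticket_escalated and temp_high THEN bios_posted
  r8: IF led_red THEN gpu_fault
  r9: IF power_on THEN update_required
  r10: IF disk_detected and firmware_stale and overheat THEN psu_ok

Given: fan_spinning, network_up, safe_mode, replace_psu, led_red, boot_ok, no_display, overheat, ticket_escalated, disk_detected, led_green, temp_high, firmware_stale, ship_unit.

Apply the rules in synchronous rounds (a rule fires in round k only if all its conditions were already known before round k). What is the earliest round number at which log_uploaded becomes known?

Round 1: r1 [IF led_red and network_up THEN reseat_ram]; r3 [IF boot_ok and fan_spinning THEN cable_seated]; r5 [IF temp_high and overheat THEN beep_code_3]; r6 [IF firmware_stale and safe_mode THEN driver_loaded]; r8 [IF led_red THEN gpu_fault]; r10 [IF disk_detected and firmware_stale and overheat THEN psu_ok]. Adds reseat_ram, cable_seated, beep_code_3, driver_loaded, gpu_fault, psu_ok.
Round 2: r4 [IF cable_seated and reseat_ram and psu_ok THEN power_on]; r7 [IF driver_loaded and ticket_escalated and temp_high THEN bios_posted]. Adds power_on, bios_posted.
Round 3: r9 [IF power_on THEN update_required]. Adds update_required.
Round 4: r2 [IF update_required and bios_posted THEN log_uploaded]. Adds log_uploaded.
log_uploaded first appears in round 4.

4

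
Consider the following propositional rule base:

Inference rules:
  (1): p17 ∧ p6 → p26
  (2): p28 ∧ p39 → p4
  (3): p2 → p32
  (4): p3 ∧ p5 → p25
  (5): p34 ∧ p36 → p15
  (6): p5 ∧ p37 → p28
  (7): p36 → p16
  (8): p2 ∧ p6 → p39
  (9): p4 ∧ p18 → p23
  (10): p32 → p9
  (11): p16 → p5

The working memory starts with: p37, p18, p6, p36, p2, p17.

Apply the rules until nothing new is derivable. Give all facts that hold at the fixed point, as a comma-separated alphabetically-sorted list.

Round 1 fires (1), (3), (7), (8), giving p26, p32, p16, p39.
Round 2 fires (10), (11), giving p9, p5.
Round 3 fires (6), giving p28.
Round 4 fires (2), giving p4.
Round 5 fires (9), giving p23.

p16, p17, p18, p2, p23, p26, p28, p32, p36, p37, p39, p4, p5, p6, p9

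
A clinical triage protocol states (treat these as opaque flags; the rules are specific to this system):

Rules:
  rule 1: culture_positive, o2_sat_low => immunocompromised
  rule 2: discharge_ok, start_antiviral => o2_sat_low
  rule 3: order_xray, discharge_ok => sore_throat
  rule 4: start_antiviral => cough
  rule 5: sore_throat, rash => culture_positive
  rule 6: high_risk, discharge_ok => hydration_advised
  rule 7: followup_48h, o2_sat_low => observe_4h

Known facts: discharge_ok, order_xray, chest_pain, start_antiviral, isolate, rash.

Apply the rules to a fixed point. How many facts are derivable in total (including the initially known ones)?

Round 1 fires rule 2, rule 3, rule 4, giving o2_sat_low, sore_throat, cough.
Round 2 fires rule 5, giving culture_positive.
Round 3 fires rule 1, giving immunocompromised.
Closure: {chest_pain, cough, culture_positive, discharge_ok, immunocompromised, isolate, o2_sat_low, order_xray, rash, sore_throat, start_antiviral} — 11 facts.

11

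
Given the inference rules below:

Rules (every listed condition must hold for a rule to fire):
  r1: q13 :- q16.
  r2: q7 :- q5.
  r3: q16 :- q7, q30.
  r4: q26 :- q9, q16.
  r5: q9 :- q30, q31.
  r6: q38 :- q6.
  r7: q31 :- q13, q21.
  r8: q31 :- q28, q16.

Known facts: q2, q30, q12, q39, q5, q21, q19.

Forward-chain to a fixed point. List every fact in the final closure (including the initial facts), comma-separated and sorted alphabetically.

q12, q13, q16, q19, q2, q21, q26, q30, q31, q39, q5, q7, q9

Round 1 fires r2, giving q7.
Round 2 fires r3, giving q16.
Round 3 fires r1, giving q13.
Round 4 fires r7, giving q31.
Round 5 fires r5, giving q9.
Round 6 fires r4, giving q26.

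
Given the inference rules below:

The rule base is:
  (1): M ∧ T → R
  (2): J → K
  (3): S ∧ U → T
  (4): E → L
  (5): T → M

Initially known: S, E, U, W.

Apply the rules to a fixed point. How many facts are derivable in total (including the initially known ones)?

8

[1] (3) [S ∧ U → T]; (4) [E → L]. ⇒ new: T, L.
[2] (5) [T → M]. ⇒ new: M.
[3] (1) [M ∧ T → R]. ⇒ new: R.
Closure: {E, L, M, R, S, T, U, W} — 8 facts.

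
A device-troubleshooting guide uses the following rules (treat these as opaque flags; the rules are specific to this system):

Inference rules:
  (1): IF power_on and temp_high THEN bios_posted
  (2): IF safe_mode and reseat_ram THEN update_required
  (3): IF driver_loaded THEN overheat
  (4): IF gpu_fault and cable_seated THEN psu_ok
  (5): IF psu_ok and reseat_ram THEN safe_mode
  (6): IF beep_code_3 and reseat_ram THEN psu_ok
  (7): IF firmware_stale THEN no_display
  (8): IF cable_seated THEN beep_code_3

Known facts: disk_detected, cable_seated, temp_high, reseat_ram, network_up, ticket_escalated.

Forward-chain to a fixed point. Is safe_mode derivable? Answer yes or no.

Round 1: (8) [IF cable_seated THEN beep_code_3]. New: beep_code_3.
Round 2: (6) [IF beep_code_3 and reseat_ram THEN psu_ok]. New: psu_ok.
Round 3: (5) [IF psu_ok and reseat_ram THEN safe_mode]. New: safe_mode.
Round 4: (2) [IF safe_mode and reseat_ram THEN update_required]. New: update_required.
safe_mode appears in round 3, so it is derivable.

yes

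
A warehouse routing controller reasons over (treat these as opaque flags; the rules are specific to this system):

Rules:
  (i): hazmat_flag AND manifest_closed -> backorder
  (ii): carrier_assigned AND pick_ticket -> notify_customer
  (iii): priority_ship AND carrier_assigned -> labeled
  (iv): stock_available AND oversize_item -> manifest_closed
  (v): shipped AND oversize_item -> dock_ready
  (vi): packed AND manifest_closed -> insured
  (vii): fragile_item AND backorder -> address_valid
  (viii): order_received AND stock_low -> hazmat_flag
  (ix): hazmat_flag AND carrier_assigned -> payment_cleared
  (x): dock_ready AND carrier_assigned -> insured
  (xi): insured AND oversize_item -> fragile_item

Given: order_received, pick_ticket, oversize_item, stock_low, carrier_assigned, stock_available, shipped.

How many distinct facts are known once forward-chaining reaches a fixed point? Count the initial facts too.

Round 1 — (ii), (iv), (v), (viii), derive notify_customer, manifest_closed, dock_ready, hazmat_flag.
Round 2 — (i), (ix), (x), derive backorder, payment_cleared, insured.
Round 3 — (xi), derive fragile_item.
Round 4 — (vii), derive address_valid.
Closure: {address_valid, backorder, carrier_assigned, dock_ready, fragile_item, hazmat_flag, insured, manifest_closed, notify_customer, order_received, oversize_item, payment_cleared, pick_ticket, shipped, stock_available, stock_low} — 16 facts.

16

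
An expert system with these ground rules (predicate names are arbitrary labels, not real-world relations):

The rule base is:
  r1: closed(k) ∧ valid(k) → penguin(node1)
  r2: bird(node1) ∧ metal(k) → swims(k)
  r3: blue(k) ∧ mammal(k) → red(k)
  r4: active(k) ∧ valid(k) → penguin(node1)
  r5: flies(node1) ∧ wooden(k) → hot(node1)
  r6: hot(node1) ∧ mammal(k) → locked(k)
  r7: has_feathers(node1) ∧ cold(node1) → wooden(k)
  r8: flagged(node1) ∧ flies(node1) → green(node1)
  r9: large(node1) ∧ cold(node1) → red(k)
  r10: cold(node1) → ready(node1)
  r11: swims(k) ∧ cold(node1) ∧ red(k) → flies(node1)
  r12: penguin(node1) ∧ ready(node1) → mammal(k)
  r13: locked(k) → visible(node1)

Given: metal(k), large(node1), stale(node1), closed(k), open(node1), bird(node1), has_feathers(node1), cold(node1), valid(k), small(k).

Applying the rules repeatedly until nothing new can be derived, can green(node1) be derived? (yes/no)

Round 1: r1 [closed(k) ∧ valid(k) → penguin(node1)]; r2 [bird(node1) ∧ metal(k) → swims(k)]; r7 [has_feathers(node1) ∧ cold(node1) → wooden(k)]; r9 [large(node1) ∧ cold(node1) → red(k)]; r10 [cold(node1) → ready(node1)]. New: penguin(node1), swims(k), wooden(k), red(k), ready(node1).
Round 2: r11 [swims(k) ∧ cold(node1) ∧ red(k) → flies(node1)]; r12 [penguin(node1) ∧ ready(node1) → mammal(k)]. New: flies(node1), mammal(k).
Round 3: r5 [flies(node1) ∧ wooden(k) → hot(node1)]. New: hot(node1).
Round 4: r6 [hot(node1) ∧ mammal(k) → locked(k)]. New: locked(k).
Round 5: r13 [locked(k) → visible(node1)]. New: visible(node1).
Fixed point reached. green(node1) is concluded only by r8; r8 needs flagged(node1) (never derived).

no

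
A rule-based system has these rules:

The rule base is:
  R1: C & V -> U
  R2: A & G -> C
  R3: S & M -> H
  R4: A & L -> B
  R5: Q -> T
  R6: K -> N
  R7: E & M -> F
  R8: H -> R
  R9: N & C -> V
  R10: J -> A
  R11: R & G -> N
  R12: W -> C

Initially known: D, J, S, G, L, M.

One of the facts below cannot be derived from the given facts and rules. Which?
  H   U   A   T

Round 1 — R3, R10, derive H, A.
Round 2 — R2, R4, R8, derive C, B, R.
Round 3 — R11, derive N.
Round 4 — R9, derive V.
Round 5 — R1, derive U.
Derived: H (round 1), U (round 5), A (round 1). T never appears in any round.

T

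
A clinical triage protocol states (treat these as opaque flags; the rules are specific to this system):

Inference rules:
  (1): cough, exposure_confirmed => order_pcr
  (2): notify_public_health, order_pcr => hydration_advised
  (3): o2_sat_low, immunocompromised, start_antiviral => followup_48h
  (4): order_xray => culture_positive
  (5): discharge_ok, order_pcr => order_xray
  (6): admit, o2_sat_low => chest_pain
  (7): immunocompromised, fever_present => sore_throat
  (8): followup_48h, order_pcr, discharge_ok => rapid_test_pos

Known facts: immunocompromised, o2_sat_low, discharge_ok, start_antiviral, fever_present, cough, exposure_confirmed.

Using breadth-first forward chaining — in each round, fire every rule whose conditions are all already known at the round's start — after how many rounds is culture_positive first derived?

Round 1: (1) [cough, exposure_confirmed => order_pcr]; (3) [o2_sat_low, immunocompromised, start_antiviral => followup_48h]; (7) [immunocompromised, fever_present => sore_throat]. New: order_pcr, followup_48h, sore_throat.
Round 2: (5) [discharge_ok, order_pcr => order_xray]; (8) [followup_48h, order_pcr, discharge_ok => rapid_test_pos]. New: order_xray, rapid_test_pos.
Round 3: (4) [order_xray => culture_positive]. New: culture_positive.
culture_positive first appears in round 3.

3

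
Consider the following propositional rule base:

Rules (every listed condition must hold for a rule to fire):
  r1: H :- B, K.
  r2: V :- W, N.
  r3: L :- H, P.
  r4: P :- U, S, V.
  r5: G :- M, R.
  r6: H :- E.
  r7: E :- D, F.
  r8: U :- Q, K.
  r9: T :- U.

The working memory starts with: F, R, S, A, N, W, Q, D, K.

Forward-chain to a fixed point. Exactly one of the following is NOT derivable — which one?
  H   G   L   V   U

[1] r2 [V :- W, N.]; r7 [E :- D, F.]; r8 [U :- Q, K.]. ⇒ new: V, E, U.
[2] r4 [P :- U, S, V.]; r6 [H :- E.]; r9 [T :- U.]. ⇒ new: P, H, T.
[3] r3 [L :- H, P.]. ⇒ new: L.
Derived: U (round 1), V (round 1), L (round 3), H (round 2). G never appears in any round.

G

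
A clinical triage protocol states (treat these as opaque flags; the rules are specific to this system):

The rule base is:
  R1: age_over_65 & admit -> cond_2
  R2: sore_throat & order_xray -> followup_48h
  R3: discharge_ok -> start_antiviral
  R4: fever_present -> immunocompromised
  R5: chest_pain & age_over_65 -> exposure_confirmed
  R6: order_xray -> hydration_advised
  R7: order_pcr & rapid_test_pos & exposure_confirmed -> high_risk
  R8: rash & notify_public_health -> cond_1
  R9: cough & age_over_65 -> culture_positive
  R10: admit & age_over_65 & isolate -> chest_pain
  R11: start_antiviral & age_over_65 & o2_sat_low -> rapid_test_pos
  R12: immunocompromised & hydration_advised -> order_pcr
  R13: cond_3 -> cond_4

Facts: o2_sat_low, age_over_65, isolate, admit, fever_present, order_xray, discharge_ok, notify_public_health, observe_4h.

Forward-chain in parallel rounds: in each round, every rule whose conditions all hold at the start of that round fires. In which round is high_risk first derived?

Round 1 — R1, R3, R4, R6, R10, derive cond_2, start_antiviral, immunocompromised, hydration_advised, chest_pain.
Round 2 — R5, R11, R12, derive exposure_confirmed, rapid_test_pos, order_pcr.
Round 3 — R7, derive high_risk.
high_risk first appears in round 3.

3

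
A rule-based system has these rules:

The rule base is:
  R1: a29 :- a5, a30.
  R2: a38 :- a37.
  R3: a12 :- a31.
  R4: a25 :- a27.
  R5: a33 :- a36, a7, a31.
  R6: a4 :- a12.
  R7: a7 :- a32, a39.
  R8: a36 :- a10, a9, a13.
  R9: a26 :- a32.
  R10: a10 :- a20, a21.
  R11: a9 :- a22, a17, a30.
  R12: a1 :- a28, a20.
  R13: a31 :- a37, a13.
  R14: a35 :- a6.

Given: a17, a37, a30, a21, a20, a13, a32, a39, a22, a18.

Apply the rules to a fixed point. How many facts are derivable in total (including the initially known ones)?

Round 1 fires R2, R7, R9, R10, R11, R13, giving a38, a7, a26, a10, a9, a31.
Round 2 fires R3, R8, giving a12, a36.
Round 3 fires R5, R6, giving a33, a4.
Closure: {a10, a12, a13, a17, a18, a20, a21, a22, a26, a30, a31, a32, a33, a36, a37, a38, a39, a4, a7, a9} — 20 facts.

20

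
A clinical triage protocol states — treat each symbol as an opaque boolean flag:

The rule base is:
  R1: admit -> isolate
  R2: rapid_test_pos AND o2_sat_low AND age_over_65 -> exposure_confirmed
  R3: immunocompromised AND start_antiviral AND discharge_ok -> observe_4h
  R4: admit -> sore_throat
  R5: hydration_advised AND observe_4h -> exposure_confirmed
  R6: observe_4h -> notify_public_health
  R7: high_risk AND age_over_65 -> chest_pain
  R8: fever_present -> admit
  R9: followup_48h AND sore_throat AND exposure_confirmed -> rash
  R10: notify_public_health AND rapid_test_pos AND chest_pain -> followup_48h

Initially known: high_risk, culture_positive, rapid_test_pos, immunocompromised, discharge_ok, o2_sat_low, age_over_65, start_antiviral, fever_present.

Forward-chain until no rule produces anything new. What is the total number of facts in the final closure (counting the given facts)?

18

Round 1: R2 [rapid_test_pos AND o2_sat_low AND age_over_65 -> exposure_confirmed]; R3 [immunocompromised AND start_antiviral AND discharge_ok -> observe_4h]; R7 [high_risk AND age_over_65 -> chest_pain]; R8 [fever_present -> admit]. New: exposure_confirmed, observe_4h, chest_pain, admit.
Round 2: R1 [admit -> isolate]; R4 [admit -> sore_throat]; R6 [observe_4h -> notify_public_health]. New: isolate, sore_throat, notify_public_health.
Round 3: R10 [notify_public_health AND rapid_test_pos AND chest_pain -> followup_48h]. New: followup_48h.
Round 4: R9 [followup_48h AND sore_throat AND exposure_confirmed -> rash]. New: rash.
Closure: {admit, age_over_65, chest_pain, culture_positive, discharge_ok, exposure_confirmed, fever_present, followup_48h, high_risk, immunocompromised, isolate, notify_public_health, o2_sat_low, observe_4h, rapid_test_pos, rash, sore_throat, start_antiviral} — 18 facts.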